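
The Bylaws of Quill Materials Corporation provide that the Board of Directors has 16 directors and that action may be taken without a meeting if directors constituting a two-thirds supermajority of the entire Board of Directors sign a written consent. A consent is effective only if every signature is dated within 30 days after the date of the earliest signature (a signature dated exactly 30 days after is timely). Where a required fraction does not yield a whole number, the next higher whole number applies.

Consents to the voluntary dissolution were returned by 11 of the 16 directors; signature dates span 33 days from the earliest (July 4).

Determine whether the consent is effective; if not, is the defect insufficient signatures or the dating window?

Signatures required: a two-thirds supermajority of 16 — 2/3 of 16 = 10.67, rounded up to 11, so 11 needed; 11 signed. Sufficient.
Dating window: the latest signature is 33 days after the earliest; the limit is 30 days. Outside the window.

Not effective — dating-window requirement not satisfied.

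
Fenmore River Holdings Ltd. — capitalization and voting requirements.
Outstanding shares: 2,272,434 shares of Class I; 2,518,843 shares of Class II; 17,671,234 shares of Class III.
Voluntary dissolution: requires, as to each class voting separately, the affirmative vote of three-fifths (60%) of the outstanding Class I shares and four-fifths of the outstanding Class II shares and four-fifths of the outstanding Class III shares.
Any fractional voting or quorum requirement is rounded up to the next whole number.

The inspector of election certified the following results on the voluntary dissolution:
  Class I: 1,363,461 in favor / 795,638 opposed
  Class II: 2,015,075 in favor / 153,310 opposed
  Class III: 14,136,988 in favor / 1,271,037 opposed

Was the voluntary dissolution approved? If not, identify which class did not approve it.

Class I: 3/5 of 2272434 = 1363460.40, rounded up to 1363461; 1,363,461 required, 1,363,461 in favor — approved.
Class II: 4/5 of 2518843 = 2015074.40, rounded up to 2015075; 2,015,075 required, 2,015,075 in favor — approved.
Class III: 4/5 of 17671234 = 14136987.20, rounded up to 14136988; 14,136,988 required, 14,136,988 in favor — approved.

Approved — every class gave the required vote.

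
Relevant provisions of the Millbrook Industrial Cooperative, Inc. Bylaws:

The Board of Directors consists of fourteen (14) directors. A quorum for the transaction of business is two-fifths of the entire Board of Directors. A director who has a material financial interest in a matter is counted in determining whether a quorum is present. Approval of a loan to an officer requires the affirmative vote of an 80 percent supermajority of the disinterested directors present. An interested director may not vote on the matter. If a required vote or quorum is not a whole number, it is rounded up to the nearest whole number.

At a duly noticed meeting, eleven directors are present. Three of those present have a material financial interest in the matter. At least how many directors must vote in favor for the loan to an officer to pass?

7

The loan to an officer requires four-fifths of the disinterested directors present (11 − 3 = 8).
4/5 of 8 = 6.40, rounded up to 7.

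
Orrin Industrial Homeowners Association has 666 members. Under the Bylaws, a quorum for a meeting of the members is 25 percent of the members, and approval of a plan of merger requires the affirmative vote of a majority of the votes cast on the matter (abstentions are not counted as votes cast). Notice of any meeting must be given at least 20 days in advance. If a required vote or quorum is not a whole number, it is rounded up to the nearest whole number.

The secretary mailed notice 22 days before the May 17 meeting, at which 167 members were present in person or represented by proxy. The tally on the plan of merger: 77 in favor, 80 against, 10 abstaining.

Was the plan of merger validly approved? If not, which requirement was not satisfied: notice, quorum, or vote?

Invalid — vote requirement not satisfied.

Notice: 22 days given; 20 required. Satisfied.
Quorum: 25% of 666 = 166.50, rounded up to 167; 167 present. Satisfied.
Vote: requires a majority of the votes cast (167 − 10 abstaining = 157); a majority of 157 is 79, so 79 needed; 77 in favor. Not satisfied.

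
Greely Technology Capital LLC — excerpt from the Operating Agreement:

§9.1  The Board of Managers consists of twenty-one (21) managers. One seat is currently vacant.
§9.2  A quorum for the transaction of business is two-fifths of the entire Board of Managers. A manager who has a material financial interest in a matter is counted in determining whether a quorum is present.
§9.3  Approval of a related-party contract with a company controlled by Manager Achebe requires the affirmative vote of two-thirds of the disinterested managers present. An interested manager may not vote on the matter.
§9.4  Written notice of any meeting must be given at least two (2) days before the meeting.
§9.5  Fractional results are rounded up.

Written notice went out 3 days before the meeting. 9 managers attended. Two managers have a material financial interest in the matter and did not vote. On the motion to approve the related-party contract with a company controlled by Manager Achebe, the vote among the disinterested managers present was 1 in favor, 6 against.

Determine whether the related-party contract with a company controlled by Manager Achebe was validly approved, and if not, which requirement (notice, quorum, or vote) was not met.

Notice: 3 days given; 2 required (3 ≥ 2). Satisfied.
Quorum: 9 present (interested managers count toward quorum); quorum is 9. Satisfied.
Vote: the related-party contract with a company controlled by Manager Achebe requires two-thirds of the disinterested managers present (9 − 2 = 7). 2/3 of 7 = 4.67, rounded up to 5, so 5 affirmative votes are needed; 1 voted in favor. Not satisfied.

Invalid — vote requirement not satisfied.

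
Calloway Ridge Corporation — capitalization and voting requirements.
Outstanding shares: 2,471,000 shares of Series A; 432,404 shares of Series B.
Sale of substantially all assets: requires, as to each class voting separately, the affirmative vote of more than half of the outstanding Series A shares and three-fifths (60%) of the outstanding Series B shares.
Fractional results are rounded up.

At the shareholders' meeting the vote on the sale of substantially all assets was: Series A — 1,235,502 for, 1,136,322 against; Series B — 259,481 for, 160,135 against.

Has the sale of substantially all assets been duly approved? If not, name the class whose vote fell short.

Series A: a majority of 2471000 is 1235501; 1,235,501 required, 1,235,502 in favor — approved.
Series B: 3/5 of 432404 = 259442.40, rounded up to 259443; 259,443 required, 259,481 in favor — approved.

Approved — every class gave the required vote.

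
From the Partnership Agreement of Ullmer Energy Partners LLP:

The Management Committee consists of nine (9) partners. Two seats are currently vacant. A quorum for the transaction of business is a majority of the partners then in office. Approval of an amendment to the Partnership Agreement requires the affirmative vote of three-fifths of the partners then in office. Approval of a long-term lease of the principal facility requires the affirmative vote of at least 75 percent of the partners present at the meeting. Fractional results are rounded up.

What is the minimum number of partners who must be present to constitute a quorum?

A majority of 7 is 4.

4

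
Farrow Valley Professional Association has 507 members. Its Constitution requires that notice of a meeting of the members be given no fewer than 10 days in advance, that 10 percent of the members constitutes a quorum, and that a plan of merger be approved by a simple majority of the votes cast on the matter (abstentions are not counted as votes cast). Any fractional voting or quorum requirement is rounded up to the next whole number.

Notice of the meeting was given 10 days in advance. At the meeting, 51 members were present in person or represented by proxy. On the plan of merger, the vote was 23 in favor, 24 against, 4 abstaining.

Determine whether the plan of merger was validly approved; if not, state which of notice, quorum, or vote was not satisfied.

Invalid — vote requirement not satisfied.

Notice: 10 days given; 10 required. Satisfied.
Quorum: 10% of 507 = 50.70, rounded up to 51; 51 present. Satisfied.
Vote: requires a majority of the votes cast (51 − 4 abstaining = 47); a majority of 47 is 24, so 24 needed; 23 in favor. Not satisfied.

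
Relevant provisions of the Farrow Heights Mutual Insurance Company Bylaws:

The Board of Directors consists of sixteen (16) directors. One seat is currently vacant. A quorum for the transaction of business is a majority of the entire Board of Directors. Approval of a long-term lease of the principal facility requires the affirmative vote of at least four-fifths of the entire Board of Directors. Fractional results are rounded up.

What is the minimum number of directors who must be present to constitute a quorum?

9

A majority of 16 is 9.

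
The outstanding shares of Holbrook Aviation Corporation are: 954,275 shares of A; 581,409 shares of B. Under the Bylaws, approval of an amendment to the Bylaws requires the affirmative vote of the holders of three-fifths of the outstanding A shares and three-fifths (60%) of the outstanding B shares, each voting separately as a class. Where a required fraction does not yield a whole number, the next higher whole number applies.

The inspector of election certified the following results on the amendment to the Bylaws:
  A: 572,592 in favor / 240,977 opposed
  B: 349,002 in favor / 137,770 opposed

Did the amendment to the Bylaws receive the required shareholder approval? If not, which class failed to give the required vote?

Approved — every class gave the required vote.

A: 3/5 of 954275 = 572565; 572,565 required, 572,592 in favor — approved.
B: 3/5 of 581409 = 348845.40, rounded up to 348846; 348,846 required, 349,002 in favor — approved.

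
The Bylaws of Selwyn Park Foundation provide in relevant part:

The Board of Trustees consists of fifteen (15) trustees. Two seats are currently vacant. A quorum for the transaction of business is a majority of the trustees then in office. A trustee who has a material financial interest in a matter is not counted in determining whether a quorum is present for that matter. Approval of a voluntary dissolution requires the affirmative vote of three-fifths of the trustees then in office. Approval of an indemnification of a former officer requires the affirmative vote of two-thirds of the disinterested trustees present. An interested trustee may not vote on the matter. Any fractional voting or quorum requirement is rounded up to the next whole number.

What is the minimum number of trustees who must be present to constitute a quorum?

7

A majority of 13 is 7.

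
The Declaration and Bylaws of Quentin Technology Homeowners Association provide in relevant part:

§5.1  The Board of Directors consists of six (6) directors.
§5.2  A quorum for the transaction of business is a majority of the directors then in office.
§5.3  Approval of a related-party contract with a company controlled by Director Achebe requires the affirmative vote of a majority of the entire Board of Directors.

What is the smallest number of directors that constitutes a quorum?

4

A majority of 6 is 4.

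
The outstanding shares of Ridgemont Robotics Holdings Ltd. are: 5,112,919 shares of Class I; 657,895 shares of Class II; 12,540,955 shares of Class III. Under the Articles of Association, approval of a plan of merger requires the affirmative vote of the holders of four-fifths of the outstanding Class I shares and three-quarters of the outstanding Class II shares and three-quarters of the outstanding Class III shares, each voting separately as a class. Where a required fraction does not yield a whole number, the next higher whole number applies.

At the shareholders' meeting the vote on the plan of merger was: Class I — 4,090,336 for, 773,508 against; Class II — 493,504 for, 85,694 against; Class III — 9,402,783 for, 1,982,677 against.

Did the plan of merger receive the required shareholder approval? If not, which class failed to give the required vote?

Not approved — the Class III shares did not give the required vote.

Class I: 4/5 of 5112919 = 4090335.20, rounded up to 4090336; 4,090,336 required, 4,090,336 in favor — approved.
Class II: 3/4 of 657895 = 493421.25, rounded up to 493422; 493,422 required, 493,504 in favor — approved.
Class III: 3/4 of 12540955 = 9405716.25, rounded up to 9405717; 9,405,717 required, 9,402,783 in favor — not approved.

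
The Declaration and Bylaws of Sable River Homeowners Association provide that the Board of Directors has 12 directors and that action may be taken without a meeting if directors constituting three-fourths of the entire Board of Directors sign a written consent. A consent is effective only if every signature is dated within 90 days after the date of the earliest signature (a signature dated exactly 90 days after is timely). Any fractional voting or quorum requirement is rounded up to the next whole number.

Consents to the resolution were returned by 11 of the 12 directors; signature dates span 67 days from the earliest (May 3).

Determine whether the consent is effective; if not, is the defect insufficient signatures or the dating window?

Signatures required: three-fourths of 12 — 3/4 of 12 = 9, so 9 needed; 11 signed. Sufficient.
Dating window: the latest signature is 67 days after the earliest; the limit is 90 days. Within the window.

Effective — both the signature and dating-window requirements are satisfied.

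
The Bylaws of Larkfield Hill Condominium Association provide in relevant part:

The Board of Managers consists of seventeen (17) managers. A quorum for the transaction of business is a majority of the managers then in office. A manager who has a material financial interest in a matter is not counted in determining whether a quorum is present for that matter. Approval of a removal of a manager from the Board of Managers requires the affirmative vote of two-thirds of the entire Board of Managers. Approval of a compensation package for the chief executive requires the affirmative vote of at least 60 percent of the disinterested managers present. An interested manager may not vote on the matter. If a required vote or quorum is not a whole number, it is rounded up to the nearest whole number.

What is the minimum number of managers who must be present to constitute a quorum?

9

A majority of 17 is 9.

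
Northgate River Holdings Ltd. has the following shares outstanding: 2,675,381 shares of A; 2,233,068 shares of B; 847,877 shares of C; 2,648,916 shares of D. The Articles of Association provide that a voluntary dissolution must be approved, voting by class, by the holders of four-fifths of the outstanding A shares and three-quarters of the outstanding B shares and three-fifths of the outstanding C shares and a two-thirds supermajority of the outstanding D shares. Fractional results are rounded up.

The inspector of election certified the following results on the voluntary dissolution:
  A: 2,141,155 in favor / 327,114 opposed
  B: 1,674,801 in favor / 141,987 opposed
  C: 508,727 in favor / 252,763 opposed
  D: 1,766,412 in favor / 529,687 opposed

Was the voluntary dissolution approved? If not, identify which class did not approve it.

A: 4/5 of 2675381 = 2140304.80, rounded up to 2140305; 2,140,305 required, 2,141,155 in favor — approved.
B: 3/4 of 2233068 = 1674801; 1,674,801 required, 1,674,801 in favor — approved.
C: 3/5 of 847877 = 508726.20, rounded up to 508727; 508,727 required, 508,727 in favor — approved.
D: 2/3 of 2648916 = 1765944; 1,765,944 required, 1,766,412 in favor — approved.

Approved — every class gave the required vote.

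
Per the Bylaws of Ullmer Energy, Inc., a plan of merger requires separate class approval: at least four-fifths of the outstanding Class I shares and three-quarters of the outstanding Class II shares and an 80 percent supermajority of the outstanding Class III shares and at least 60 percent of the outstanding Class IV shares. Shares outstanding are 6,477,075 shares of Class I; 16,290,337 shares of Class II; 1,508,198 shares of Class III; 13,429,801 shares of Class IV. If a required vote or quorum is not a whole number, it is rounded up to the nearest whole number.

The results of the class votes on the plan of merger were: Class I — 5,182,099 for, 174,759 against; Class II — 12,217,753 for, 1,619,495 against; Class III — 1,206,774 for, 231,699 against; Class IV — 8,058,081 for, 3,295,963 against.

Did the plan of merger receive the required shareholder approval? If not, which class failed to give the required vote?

Class I: 4/5 of 6477075 = 5181660; 5,181,660 required, 5,182,099 in favor — approved.
Class II: 3/4 of 16290337 = 12217752.75, rounded up to 12217753; 12,217,753 required, 12,217,753 in favor — approved.
Class III: 4/5 of 1508198 = 1206558.40, rounded up to 1206559; 1,206,559 required, 1,206,774 in favor — approved.
Class IV: 3/5 of 13429801 = 8057880.60, rounded up to 8057881; 8,057,881 required, 8,058,081 in favor — approved.

Approved — every class gave the required vote.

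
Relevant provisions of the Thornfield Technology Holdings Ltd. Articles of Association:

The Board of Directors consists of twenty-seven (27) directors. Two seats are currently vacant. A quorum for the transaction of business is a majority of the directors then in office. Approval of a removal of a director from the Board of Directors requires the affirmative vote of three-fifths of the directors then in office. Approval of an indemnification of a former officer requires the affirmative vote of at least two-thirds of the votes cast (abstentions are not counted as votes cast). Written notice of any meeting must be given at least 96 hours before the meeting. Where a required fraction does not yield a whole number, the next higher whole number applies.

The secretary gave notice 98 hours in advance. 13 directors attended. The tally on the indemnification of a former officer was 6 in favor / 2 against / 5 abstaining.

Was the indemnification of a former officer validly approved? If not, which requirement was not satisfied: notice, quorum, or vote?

Valid — all requirements satisfied.

Notice: 98 hours given; 96 required (98 ≥ 96). Satisfied.
Quorum: 13 present; quorum is 13. Satisfied.
Vote: the indemnification of a former officer requires two-thirds of the votes cast (13 present − 5 abstaining = 8). 2/3 of 8 = 5.33, rounded up to 6, so 6 affirmative votes are needed; 6 voted in favor. Satisfied.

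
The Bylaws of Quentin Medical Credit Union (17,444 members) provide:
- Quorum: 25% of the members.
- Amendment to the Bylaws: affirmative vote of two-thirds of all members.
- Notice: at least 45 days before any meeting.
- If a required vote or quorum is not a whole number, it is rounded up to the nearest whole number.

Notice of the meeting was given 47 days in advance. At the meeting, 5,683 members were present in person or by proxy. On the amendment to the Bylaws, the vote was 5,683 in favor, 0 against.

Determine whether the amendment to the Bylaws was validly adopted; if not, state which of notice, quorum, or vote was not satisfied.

Invalid — vote requirement not satisfied.

Notice: 47 days given; 45 required. Satisfied.
Quorum: 25% of 17,444 = 4,361; 5,683 present. Satisfied.
Vote: requires two-thirds of all members (17,444); 2/3 of 17444 = 11629.33, rounded up to 11630, so 11,630 needed; 5,683 in favor. Not satisfied.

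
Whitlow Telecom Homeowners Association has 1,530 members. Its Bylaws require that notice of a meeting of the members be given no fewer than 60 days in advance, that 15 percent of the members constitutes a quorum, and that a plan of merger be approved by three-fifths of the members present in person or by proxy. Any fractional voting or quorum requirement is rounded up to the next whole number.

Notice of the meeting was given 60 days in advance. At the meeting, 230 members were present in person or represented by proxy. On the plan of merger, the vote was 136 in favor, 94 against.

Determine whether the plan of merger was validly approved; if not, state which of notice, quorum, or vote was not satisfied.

Invalid — vote requirement not satisfied.

Notice: 60 days given; 60 required. Satisfied.
Quorum: 15% of 1,530 = 229.50, rounded up to 230; 230 present. Satisfied.
Vote: requires three-fifths of those present (230); 3/5 of 230 = 138, so 138 needed; 136 in favor. Not satisfied.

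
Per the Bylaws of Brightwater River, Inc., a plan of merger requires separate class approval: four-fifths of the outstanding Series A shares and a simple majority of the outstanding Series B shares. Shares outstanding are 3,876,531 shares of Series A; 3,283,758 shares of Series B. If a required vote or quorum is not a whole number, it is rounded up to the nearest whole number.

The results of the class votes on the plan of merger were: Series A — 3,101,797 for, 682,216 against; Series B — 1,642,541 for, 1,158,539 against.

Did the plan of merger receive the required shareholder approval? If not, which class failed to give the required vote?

Approved — every class gave the required vote.

Series A: 4/5 of 3876531 = 3101224.80, rounded up to 3101225; 3,101,225 required, 3,101,797 in favor — approved.
Series B: a majority of 3283758 is 1641880; 1,641,880 required, 1,642,541 in favor — approved.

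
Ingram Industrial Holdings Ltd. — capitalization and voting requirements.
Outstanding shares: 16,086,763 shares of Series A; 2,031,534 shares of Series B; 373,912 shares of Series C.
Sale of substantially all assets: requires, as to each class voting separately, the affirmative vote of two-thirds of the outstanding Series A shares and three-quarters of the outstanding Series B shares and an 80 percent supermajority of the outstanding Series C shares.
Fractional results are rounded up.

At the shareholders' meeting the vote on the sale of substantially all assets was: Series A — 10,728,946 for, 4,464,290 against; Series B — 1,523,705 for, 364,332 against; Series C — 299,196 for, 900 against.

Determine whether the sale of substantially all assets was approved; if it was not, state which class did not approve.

Approved — every class gave the required vote.

Series A: 2/3 of 16086763 = 10724508.67, rounded up to 10724509; 10,724,509 required, 10,728,946 in favor — approved.
Series B: 3/4 of 2031534 = 1523650.50, rounded up to 1523651; 1,523,651 required, 1,523,705 in favor — approved.
Series C: 4/5 of 373912 = 299129.60, rounded up to 299130; 299,130 required, 299,196 in favor — approved.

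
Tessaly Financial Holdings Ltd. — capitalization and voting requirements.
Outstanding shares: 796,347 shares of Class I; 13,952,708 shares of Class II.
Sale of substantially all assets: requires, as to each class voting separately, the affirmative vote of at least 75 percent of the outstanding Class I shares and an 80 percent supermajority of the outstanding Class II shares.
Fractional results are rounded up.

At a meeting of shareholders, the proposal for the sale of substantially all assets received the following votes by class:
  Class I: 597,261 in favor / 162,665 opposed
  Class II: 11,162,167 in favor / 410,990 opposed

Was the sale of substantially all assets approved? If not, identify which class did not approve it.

Class I: 3/4 of 796347 = 597260.25, rounded up to 597261; 597,261 required, 597,261 in favor — approved.
Class II: 4/5 of 13952708 = 11162166.40, rounded up to 11162167; 11,162,167 required, 11,162,167 in favor — approved.

Approved — every class gave the required vote.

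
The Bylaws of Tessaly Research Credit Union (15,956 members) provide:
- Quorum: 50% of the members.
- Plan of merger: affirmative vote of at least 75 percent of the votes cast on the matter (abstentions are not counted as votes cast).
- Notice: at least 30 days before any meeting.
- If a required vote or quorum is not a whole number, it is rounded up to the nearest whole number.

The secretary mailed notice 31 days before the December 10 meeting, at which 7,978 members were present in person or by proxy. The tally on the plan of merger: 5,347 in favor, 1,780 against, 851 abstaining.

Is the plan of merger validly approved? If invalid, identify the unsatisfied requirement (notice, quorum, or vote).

Valid — all requirements satisfied.

Notice: 31 days given; 30 required. Satisfied.
Quorum: 50% of 15,956 = 7,978; 7,978 present. Satisfied.
Vote: requires three-fourths of the votes cast (7,978 − 851 abstaining = 7,127); 3/4 of 7127 = 5345.25, rounded up to 5346, so 5,346 needed; 5,347 in favor. Satisfied.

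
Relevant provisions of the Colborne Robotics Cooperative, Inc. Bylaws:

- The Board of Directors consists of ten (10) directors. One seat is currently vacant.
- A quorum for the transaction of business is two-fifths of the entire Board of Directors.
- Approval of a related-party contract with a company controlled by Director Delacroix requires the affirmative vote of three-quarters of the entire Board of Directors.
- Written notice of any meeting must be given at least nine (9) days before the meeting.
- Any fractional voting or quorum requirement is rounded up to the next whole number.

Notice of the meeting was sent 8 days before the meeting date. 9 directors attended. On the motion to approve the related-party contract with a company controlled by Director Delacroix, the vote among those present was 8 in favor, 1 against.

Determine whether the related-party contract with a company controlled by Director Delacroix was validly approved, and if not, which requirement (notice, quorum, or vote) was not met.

Invalid — notice requirement not satisfied.

Notice: 8 days given; 9 required (8 < 9). Not satisfied.
Quorum: 9 present; quorum is 4. Satisfied.
Vote: the related-party contract with a company controlled by Director Delacroix requires three-fourths of the entire Board of Directors (10). 3/4 of 10 = 7.50, rounded up to 8, so 8 affirmative votes are needed; 8 voted in favor. Satisfied.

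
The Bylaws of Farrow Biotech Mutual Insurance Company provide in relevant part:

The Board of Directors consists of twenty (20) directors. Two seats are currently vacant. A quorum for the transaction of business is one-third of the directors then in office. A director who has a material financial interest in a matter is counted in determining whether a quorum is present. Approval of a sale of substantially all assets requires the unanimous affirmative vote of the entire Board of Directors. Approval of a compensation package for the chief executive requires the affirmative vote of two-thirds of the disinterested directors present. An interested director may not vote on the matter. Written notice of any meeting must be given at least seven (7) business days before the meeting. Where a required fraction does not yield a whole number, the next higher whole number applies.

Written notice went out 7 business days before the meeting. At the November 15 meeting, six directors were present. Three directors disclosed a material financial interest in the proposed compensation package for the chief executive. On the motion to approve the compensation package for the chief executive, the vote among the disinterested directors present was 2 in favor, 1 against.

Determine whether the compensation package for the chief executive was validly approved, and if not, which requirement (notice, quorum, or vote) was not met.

Valid — all requirements satisfied.

Notice: 7 business days given; 7 required (7 ≥ 7). Satisfied.
Quorum: 6 present (interested directors count toward quorum); quorum is 6. Satisfied.
Vote: the compensation package for the chief executive requires two-thirds of the disinterested directors present (6 − 3 = 3). 2/3 of 3 = 2, so 2 affirmative votes are needed; 2 voted in favor. Satisfied.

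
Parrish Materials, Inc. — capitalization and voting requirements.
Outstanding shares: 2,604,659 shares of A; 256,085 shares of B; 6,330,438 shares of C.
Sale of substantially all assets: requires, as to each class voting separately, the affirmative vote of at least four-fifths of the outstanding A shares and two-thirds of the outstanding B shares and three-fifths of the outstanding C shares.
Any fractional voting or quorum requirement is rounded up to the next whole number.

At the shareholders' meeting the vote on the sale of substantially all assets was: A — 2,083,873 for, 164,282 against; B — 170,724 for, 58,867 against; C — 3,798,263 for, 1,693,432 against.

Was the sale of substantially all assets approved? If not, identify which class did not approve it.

Approved — every class gave the required vote.

A: 4/5 of 2604659 = 2083727.20, rounded up to 2083728; 2,083,728 required, 2,083,873 in favor — approved.
B: 2/3 of 256085 = 170723.33, rounded up to 170724; 170,724 required, 170,724 in favor — approved.
C: 3/5 of 6330438 = 3798262.80, rounded up to 3798263; 3,798,263 required, 3,798,263 in favor — approved.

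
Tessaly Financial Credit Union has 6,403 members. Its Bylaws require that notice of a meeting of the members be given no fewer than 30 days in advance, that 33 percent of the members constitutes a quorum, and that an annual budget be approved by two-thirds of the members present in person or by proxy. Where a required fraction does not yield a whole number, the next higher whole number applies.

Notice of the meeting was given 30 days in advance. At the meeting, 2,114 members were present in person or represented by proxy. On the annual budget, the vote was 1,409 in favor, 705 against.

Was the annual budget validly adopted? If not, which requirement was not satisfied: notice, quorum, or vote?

Notice: 30 days given; 30 required. Satisfied.
Quorum: 33% of 6,403 = 2,112.99, rounded up to 2,113; 2,114 present. Satisfied.
Vote: requires two-thirds of those present (2,114); 2/3 of 2114 = 1409.33, rounded up to 1410, so 1,410 needed; 1,409 in favor. Not satisfied.

Invalid — vote requirement not satisfied.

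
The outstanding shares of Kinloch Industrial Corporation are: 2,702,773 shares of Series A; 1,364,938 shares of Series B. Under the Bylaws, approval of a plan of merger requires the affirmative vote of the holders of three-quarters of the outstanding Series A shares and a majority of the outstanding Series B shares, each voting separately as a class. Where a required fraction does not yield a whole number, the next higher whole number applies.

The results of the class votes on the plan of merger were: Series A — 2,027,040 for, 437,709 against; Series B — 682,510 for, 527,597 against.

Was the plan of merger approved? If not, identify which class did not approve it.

Not approved — the Series A shares did not give the required vote.

Series A: 3/4 of 2702773 = 2027079.75, rounded up to 2027080; 2,027,080 required, 2,027,040 in favor — not approved.
Series B: a majority of 1364938 is 682470; 682,470 required, 682,510 in favor — approved.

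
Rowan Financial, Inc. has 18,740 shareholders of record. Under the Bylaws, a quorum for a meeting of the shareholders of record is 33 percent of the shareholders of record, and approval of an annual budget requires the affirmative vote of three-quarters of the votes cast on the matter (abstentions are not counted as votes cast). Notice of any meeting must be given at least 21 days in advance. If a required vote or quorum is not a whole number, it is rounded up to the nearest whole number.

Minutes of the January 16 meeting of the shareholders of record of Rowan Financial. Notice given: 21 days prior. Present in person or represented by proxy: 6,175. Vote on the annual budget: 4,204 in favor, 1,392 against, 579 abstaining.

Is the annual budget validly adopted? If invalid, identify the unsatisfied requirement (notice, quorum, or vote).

Invalid — quorum requirement not satisfied.

Notice: 21 days given; 21 required. Satisfied.
Quorum: 33% of 18,740 = 6,184.20, rounded up to 6,185; 6,175 present. Not satisfied.
Vote: requires three-fourths of the votes cast (6,175 − 579 abstaining = 5,596); 3/4 of 5596 = 4197, so 4,197 needed; 4,204 in favor. Satisfied.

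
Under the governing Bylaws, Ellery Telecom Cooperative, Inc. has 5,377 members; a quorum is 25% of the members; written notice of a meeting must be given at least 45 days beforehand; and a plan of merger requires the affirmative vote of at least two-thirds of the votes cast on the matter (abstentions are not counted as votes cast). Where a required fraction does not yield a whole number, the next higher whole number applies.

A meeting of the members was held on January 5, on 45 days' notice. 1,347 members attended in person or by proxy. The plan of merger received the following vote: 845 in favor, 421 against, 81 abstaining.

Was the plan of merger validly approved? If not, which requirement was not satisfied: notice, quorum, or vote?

Notice: 45 days given; 45 required. Satisfied.
Quorum: 25% of 5,377 = 1,344.25, rounded up to 1,345; 1,347 present. Satisfied.
Vote: requires two-thirds of the votes cast (1,347 − 81 abstaining = 1,266); 2/3 of 1266 = 844, so 844 needed; 845 in favor. Satisfied.

Valid — all requirements satisfied.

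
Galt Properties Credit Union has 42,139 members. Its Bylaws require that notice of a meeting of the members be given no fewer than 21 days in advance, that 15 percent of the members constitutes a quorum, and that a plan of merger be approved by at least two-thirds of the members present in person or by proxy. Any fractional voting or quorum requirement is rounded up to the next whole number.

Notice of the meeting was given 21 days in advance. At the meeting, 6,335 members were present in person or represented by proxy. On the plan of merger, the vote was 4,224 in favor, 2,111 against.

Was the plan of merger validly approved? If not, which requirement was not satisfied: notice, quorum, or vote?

Notice: 21 days given; 21 required. Satisfied.
Quorum: 15% of 42,139 = 6,320.85, rounded up to 6,321; 6,335 present. Satisfied.
Vote: requires two-thirds of those present (6,335); 2/3 of 6335 = 4223.33, rounded up to 4224, so 4,224 needed; 4,224 in favor. Satisfied.

Valid — all requirements satisfied.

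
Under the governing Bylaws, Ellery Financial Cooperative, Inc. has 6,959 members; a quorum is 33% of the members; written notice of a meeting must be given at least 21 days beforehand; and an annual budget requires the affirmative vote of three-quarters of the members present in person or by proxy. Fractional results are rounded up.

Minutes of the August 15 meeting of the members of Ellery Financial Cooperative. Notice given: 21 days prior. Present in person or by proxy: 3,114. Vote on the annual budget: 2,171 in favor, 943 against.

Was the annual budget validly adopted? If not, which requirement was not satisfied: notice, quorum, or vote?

Invalid — vote requirement not satisfied.

Notice: 21 days given; 21 required. Satisfied.
Quorum: 33% of 6,959 = 2,296.47, rounded up to 2,297; 3,114 present. Satisfied.
Vote: requires three-fourths of those present (3,114); 3/4 of 3114 = 2335.50, rounded up to 2336, so 2,336 needed; 2,171 in favor. Not satisfied.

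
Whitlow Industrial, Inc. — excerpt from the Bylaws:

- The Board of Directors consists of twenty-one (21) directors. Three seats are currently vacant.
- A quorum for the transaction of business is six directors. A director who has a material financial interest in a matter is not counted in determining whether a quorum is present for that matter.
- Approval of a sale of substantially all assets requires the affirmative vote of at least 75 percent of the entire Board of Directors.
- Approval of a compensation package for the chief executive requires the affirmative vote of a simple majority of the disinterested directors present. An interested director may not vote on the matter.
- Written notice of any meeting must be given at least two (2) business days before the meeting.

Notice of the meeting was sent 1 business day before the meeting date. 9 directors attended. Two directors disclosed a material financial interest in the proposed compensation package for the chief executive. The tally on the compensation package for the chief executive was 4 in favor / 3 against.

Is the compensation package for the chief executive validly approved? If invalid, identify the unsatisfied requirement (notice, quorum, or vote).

Notice: 1 business day given; 2 required (1 < 2). Not satisfied.
Quorum: 9 present, but the 2 interested directors do not count, leaving 7. Quorum is 6. Satisfied.
Vote: the compensation package for the chief executive requires a majority of the disinterested directors present (9 − 2 = 7). A majority of 7 is 4, so 4 affirmative votes are needed; 4 voted in favor. Satisfied.

Invalid — notice requirement not satisfied.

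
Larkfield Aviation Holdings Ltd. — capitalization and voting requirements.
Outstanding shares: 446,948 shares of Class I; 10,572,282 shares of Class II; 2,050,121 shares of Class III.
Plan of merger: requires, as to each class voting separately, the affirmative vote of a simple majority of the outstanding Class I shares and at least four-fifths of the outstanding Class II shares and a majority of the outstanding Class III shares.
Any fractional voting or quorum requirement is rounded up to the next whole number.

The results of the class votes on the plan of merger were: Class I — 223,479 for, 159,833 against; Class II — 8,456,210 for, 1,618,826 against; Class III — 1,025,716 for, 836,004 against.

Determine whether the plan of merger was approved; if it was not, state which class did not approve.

Not approved — the Class II shares did not give the required vote.

Class I: a majority of 446948 is 223475; 223,475 required, 223,479 in favor — approved.
Class II: 4/5 of 10572282 = 8457825.60, rounded up to 8457826; 8,457,826 required, 8,456,210 in favor — not approved.
Class III: a majority of 2050121 is 1025061; 1,025,061 required, 1,025,716 in favor — approved.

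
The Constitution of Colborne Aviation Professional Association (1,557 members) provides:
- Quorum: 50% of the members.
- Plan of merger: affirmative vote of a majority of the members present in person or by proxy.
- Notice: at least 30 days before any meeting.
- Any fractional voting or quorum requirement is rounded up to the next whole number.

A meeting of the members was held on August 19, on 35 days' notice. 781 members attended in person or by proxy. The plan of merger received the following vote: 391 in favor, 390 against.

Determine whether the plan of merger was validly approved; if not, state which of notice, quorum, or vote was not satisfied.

Notice: 35 days given; 30 required. Satisfied.
Quorum: 50% of 1,557 = 778.50, rounded up to 779; 781 present. Satisfied.
Vote: requires a majority of those present (781); a majority of 781 is 391, so 391 needed; 391 in favor. Satisfied.

Valid — all requirements satisfied.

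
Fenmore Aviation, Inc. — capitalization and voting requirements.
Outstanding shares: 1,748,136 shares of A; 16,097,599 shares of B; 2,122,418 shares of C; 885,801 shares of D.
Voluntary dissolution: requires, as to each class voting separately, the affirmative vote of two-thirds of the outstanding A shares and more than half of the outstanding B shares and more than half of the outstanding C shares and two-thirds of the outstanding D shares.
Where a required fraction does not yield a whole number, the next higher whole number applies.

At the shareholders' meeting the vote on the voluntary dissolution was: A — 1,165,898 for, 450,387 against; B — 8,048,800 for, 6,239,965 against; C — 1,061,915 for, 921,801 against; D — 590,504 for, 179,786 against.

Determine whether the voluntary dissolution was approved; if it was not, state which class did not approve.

A: 2/3 of 1748136 = 1165424; 1,165,424 required, 1,165,898 in favor — approved.
B: a majority of 16097599 is 8048800; 8,048,800 required, 8,048,800 in favor — approved.
C: a majority of 2122418 is 1061210; 1,061,210 required, 1,061,915 in favor — approved.
D: 2/3 of 885801 = 590534; 590,534 required, 590,504 in favor — not approved.

Not approved — the D shares did not give the required vote.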